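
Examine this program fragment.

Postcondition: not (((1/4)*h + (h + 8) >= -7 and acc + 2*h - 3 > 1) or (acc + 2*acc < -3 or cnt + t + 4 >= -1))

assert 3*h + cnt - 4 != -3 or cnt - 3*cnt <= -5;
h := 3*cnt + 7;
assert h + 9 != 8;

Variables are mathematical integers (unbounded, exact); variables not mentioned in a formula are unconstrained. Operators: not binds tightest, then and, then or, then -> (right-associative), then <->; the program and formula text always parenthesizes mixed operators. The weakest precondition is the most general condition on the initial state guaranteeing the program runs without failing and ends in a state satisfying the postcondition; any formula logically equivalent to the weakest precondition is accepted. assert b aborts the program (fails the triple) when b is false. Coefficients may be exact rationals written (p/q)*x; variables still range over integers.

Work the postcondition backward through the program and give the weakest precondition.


Working backward. After the program, the postcondition not (((1/4)*h + (h + 8) >= -7 and acc + 2*h - 3 > 1) or (acc + 2*acc < -3 or cnt + t + 4 >= -1)) must hold; in canonical form it is not (((5/4)*h >= -15 and acc + 2*h > 4) or 3*acc < -3 or cnt + t >= -5).
Before assert h + 9 != 8: h != -1 and (not (((5/4)*h >= -15 and acc + 2*h > 4) or 3*acc < -3 or cnt + t >= -5))
Before h := 3*cnt + 7: 3*cnt != -8 and (not (((15/4)*cnt >= -95/4 and acc + 6*cnt > -10) or 3*acc < -3 or cnt + t >= -5))
Before assert 3*h + cnt - 4 != -3 or cnt - 3*cnt <= -5: (cnt + 3*h != 1 or 2*cnt >= 5) and 3*cnt != -8 and (not (((15/4)*cnt >= -95/4 and acc + 6*cnt > -10) or 3*acc < -3 or cnt + t >= -5))
Answer: WP = (cnt + 3*h != 1 or 2*cnt >= 5) and 3*cnt != -8 and (not (((15/4)*cnt >= -95/4 and acc + 6*cnt > -10) or 3*acc < -3 or cnt + t >= -5))


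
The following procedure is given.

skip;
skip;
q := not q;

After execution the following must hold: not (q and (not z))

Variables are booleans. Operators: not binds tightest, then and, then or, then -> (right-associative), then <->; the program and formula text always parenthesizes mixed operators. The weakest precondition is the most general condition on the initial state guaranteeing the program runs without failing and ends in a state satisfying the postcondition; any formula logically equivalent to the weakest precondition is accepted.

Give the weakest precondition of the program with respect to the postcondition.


Working backward. After the program, not (q and (not z)) must hold.
Before q := not q: not ((not q) and (not z))
Before skip: not ((not q) and (not z))
Before skip: not ((not q) and (not z))
Answer: WP = not ((not q) and (not z))


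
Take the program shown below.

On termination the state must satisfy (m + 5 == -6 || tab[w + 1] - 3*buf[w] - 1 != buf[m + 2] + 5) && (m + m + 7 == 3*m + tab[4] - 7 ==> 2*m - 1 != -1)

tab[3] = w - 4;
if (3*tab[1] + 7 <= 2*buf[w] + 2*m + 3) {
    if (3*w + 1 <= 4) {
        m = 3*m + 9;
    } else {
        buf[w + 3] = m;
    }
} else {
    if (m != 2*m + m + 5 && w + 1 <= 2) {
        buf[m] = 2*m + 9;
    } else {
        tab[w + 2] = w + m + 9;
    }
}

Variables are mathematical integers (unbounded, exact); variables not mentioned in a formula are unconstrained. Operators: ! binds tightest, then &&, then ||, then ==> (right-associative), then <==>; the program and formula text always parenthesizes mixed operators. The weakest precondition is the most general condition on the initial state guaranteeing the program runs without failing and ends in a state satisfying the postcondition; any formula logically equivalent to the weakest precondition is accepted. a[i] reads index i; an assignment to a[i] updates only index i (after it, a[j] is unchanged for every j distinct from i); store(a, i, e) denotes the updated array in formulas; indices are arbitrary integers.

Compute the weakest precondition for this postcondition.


Working backward. After the program, the postcondition (m + 5 == -6 || tab[w + 1] - 3*buf[w] - 1 != buf[m + 2] + 5) && (m + m + 7 == 3*m + tab[4] - 7 ==> 2*m - 1 != -1) must hold; in canonical form it is (m == -11 || tab[w + 1] != buf[m + 2] + 3*buf[w] + 6) && (tab[4] + m == 14 ==> 2*m != 0).
Then branch requires (3*w <= 3 ==> ((3*m == -20 || tab[w + 1] != buf[3*m + 11] + 3*buf[w] + 6) && (tab[4] + 3*m == 5 ==> 6*m != -18))) && ((!(3*w <= 3)) ==> ((m == -11 || tab[w + 1] != store(buf, w + 3, m)[m + 2] + 3*store(buf, w + 3, m)[w] + 6) && (tab[4] + m == 14 ==> 2*m != 0))); else branch requires ((2*m != -5 && w <= 1) ==> ((m == -11 || tab[w + 1] != store(buf, m, 2*m + 9)[m + 2] + 3*store(buf, m, 2*m + 9)[w] + 6) && (tab[4] + m == 14 ==> 2*m != 0))) && ((!(2*m != -5 && w <= 1)) ==> ((m == -11 || store(tab, w + 2, m + w + 9)[w + 1] != buf[m + 2] + 3*buf[w] + 6) && (store(tab, w + 2, m + w + 9)[4] + m == 14 ==> 2*m != 0))).
Before the if: (3*tab[1] <= 2*buf[w] + 2*m - 4 ==> ((3*w <= 3 ==> ((3*m == -20 || tab[w + 1] != buf[3*m + 11] + 3*buf[w] + 6) && (tab[4] + 3*m == 5 ==> 6*m != -18))) && ((!(3*w <= 3)) ==> ((m == -11 || tab[w + 1] != store(buf, w + 3, m)[m + 2] + 3*store(buf, w + 3, m)[w] + 6) && (tab[4] + m == 14 ==> 2*m != 0))))) && ((!(3*tab[1] <= 2*buf[w] + 2*m - 4)) ==> (((2*m != -5 && w <= 1) ==> ((m == -11 || tab[w + 1] != store(buf, m, 2*m + 9)[m + 2] + 3*store(buf, m, 2*m + 9)[w] + 6) && (tab[4] + m == 14 ==> 2*m != 0))) && ((!(2*m != -5 && w <= 1)) ==> ((m == -11 || store(tab, w + 2, m + w + 9)[w + 1] != buf[m + 2] + 3*buf[w] + 6) && (store(tab, w + 2, m + w + 9)[4] + m == 14 ==> 2*m != 0)))))
Before tab[3] := w - 4: (3*tab[1] <= 2*buf[w] + 2*m - 4 ==> ((3*w <= 3 ==> ((3*m == -20 || store(tab, 3, w - 4)[w + 1] != buf[3*m + 11] + 3*buf[w] + 6) && (tab[4] + 3*m == 5 ==> 6*m != -18))) && ((!(3*w <= 3)) ==> ((m == -11 || store(tab, 3, w - 4)[w + 1] != store(buf, w + 3, m)[m + 2] + 3*store(buf, w + 3, m)[w] + 6) && (tab[4] + m == 14 ==> 2*m != 0))))) && ((!(3*tab[1] <= 2*buf[w] + 2*m - 4)) ==> (((2*m != -5 && w <= 1) ==> ((m == -11 || store(tab, 3, w - 4)[w + 1] != store(buf, m, 2*m + 9)[m + 2] + 3*store(buf, m, 2*m + 9)[w] + 6) && (tab[4] + m == 14 ==> 2*m != 0))) && ((!(2*m != -5 && w <= 1)) ==> ((m == -11 || store(store(tab, 3, w - 4), w + 2, m + w + 9)[w + 1] != buf[m + 2] + 3*buf[w] + 6) && (store(store(tab, 3, w - 4), w + 2, m + w + 9)[4] + m == 14 ==> 2*m != 0)))))
Answer: WP = (3*tab[1] <= 2*buf[w] + 2*m - 4 ==> ((3*w <= 3 ==> ((3*m == -20 || store(tab, 3, w - 4)[w + 1] != buf[3*m + 11] + 3*buf[w] + 6) && (tab[4] + 3*m == 5 ==> 6*m != -18))) && ((!(3*w <= 3)) ==> ((m == -11 || store(tab, 3, w - 4)[w + 1] != store(buf, w + 3, m)[m + 2] + 3*store(buf, w + 3, m)[w] + 6) && (tab[4] + m == 14 ==> 2*m != 0))))) && ((!(3*tab[1] <= 2*buf[w] + 2*m - 4)) ==> (((2*m != -5 && w <= 1) ==> ((m == -11 || store(tab, 3, w - 4)[w + 1] != store(buf, m, 2*m + 9)[m + 2] + 3*store(buf, m, 2*m + 9)[w] + 6) && (tab[4] + m == 14 ==> 2*m != 0))) && ((!(2*m != -5 && w <= 1)) ==> ((m == -11 || store(store(tab, 3, w - 4), w + 2, m + w + 9)[w + 1] != buf[m + 2] + 3*buf[w] + 6) && (store(store(tab, 3, w - 4), w + 2, m + w + 9)[4] + m == 14 ==> 2*m != 0)))))


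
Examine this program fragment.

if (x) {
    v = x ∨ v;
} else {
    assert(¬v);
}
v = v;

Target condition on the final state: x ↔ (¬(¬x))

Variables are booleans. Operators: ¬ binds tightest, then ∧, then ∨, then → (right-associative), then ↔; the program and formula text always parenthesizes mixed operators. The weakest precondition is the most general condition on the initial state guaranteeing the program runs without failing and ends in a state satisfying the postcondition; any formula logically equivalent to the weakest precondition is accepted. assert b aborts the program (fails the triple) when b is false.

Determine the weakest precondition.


Working backward. After the program, the postcondition x ↔ (¬(¬x)) must hold; in canonical form it is true.
Before v := v: true
Then branch requires true; else branch requires ¬v.
Before the if: (¬x) → (¬v)
Answer: WP = (¬x) → (¬v)


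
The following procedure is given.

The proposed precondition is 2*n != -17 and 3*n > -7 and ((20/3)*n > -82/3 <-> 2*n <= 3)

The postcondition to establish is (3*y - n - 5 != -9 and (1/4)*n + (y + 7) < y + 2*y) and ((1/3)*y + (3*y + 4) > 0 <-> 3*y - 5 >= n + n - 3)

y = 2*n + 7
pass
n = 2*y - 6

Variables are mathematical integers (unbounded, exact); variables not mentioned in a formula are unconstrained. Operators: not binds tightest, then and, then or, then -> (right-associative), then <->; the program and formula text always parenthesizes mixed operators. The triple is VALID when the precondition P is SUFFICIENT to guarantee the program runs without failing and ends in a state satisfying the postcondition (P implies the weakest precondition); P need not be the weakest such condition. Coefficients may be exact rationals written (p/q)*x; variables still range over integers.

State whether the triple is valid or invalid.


Working backward. After the program, the postcondition (3*y - n - 5 != -9 and (1/4)*n + (y + 7) < y + 2*y) and ((1/3)*y + (3*y + 4) > 0 <-> 3*y - 5 >= n + n - 3) must hold; in canonical form it is 3*y != n - 4 and (1/4)*n < 2*y - 7 and ((10/3)*y > -4 <-> 3*y >= 2*n + 2).
Before n := 2*y - 6: y != -10 and (3/2)*y > 11/2 and ((10/3)*y > -4 <-> y <= 10)
Before skip: y != -10 and (3/2)*y > 11/2 and ((10/3)*y > -4 <-> y <= 10)
Before y := 2*n + 7: 2*n != -17 and 3*n > -5 and ((20/3)*n > -82/3 <-> 2*n <= 3)
The weakest precondition is 2*n != -17 and 3*n > -5 and ((20/3)*n > -82/3 <-> 2*n <= 3).
Check whether 2*n != -17 and 3*n > -7 and ((20/3)*n > -82/3 <-> 2*n <= 3) implies it.
Countermodel: at the initial state n = -2, the precondition holds but the weakest precondition fails.
Answer: invalid


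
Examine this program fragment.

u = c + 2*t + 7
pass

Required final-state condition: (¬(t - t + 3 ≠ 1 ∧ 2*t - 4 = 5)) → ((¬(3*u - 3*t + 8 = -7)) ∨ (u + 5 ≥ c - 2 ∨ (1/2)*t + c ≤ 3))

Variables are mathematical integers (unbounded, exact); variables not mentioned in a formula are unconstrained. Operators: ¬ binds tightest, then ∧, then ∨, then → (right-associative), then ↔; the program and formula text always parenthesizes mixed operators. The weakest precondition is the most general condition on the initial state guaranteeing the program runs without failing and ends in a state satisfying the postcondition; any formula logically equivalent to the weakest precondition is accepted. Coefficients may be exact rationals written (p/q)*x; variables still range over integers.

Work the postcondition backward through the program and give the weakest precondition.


Working backward. After the program, the postcondition (¬(t - t + 3 ≠ 1 ∧ 2*t - 4 = 5)) → ((¬(3*u - 3*t + 8 = -7)) ∨ (u + 5 ≥ c - 2 ∨ (1/2)*t + c ≤ 3)) must hold; in canonical form it is (¬(2*t = 9)) → ((¬(3*u = 3*t - 15)) ∨ u ≥ c - 7 ∨ c + (1/2)*t ≤ 3).
Before skip: (¬(2*t = 9)) → ((¬(3*u = 3*t - 15)) ∨ u ≥ c - 7 ∨ c + (1/2)*t ≤ 3)
Before u := c + 2*t + 7: (¬(2*t = 9)) → ((¬(3*c + 3*t = -36)) ∨ 2*t ≥ -14 ∨ c + (1/2)*t ≤ 3)
Answer: WP = (¬(2*t = 9)) → ((¬(3*c + 3*t = -36)) ∨ 2*t ≥ -14 ∨ c + (1/2)*t ≤ 3)


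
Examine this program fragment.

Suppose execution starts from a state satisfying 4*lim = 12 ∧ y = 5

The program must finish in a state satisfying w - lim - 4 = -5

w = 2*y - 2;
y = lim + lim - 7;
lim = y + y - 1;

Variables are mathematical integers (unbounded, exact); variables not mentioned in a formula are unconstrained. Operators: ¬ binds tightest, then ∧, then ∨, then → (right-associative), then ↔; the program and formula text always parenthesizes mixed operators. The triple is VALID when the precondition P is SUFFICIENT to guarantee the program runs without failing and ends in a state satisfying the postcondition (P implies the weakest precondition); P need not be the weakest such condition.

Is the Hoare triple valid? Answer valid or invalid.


Working backward. After the program, the postcondition w - lim - 4 = -5 must hold; in canonical form it is w = lim - 1.
Before lim := y + y - 1: w = 2*y - 2
Before y := lim + lim - 7: w = 4*lim - 16
Before w := 2*y - 2: 2*y = 4*lim - 14
The weakest precondition is 2*y = 4*lim - 14.
Check whether 4*lim = 12 ∧ y = 5 implies it.
Countermodel: at the initial state lim = 3, y = 5, the precondition holds but the weakest precondition fails.
Answer: invalid


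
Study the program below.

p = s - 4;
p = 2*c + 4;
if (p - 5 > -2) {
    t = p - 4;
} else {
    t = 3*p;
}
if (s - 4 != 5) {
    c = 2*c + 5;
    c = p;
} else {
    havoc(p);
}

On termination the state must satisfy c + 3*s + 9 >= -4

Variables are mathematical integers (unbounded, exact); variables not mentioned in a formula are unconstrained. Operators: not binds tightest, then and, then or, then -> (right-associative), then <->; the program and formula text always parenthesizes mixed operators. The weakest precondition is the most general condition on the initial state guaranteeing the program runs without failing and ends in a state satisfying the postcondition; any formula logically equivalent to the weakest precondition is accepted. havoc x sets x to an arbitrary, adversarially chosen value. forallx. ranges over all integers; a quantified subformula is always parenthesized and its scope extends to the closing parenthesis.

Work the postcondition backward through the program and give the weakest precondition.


Working backward. After the program, the postcondition c + 3*s + 9 >= -4 must hold; in canonical form it is c + 3*s >= -13.
Then branch requires p + 3*s >= -13; else branch requires c + 3*s >= -13.
Before the if: (s != 9 -> p + 3*s >= -13) and ((not (s != 9)) -> c + 3*s >= -13)
Then branch requires (s != 9 -> p + 3*s >= -13) and ((not (s != 9)) -> c + 3*s >= -13); else branch requires (s != 9 -> p + 3*s >= -13) and ((not (s != 9)) -> c + 3*s >= -13).
Before the if: (p > 3 -> ((s != 9 -> p + 3*s >= -13) and ((not (s != 9)) -> c + 3*s >= -13))) and ((not (p > 3)) -> ((s != 9 -> p + 3*s >= -13) and ((not (s != 9)) -> c + 3*s >= -13)))
Before p := 2*c + 4: (2*c > -1 -> ((s != 9 -> 2*c + 3*s >= -17) and ((not (s != 9)) -> c + 3*s >= -13))) and ((not (2*c > -1)) -> ((s != 9 -> 2*c + 3*s >= -17) and ((not (s != 9)) -> c + 3*s >= -13)))
Before p := s - 4: (2*c > -1 -> ((s != 9 -> 2*c + 3*s >= -17) and ((not (s != 9)) -> c + 3*s >= -13))) and ((not (2*c > -1)) -> ((s != 9 -> 2*c + 3*s >= -17) and ((not (s != 9)) -> c + 3*s >= -13)))
Answer: WP = (2*c > -1 -> ((s != 9 -> 2*c + 3*s >= -17) and ((not (s != 9)) -> c + 3*s >= -13))) and ((not (2*c > -1)) -> ((s != 9 -> 2*c + 3*s >= -17) and ((not (s != 9)) -> c + 3*s >= -13)))


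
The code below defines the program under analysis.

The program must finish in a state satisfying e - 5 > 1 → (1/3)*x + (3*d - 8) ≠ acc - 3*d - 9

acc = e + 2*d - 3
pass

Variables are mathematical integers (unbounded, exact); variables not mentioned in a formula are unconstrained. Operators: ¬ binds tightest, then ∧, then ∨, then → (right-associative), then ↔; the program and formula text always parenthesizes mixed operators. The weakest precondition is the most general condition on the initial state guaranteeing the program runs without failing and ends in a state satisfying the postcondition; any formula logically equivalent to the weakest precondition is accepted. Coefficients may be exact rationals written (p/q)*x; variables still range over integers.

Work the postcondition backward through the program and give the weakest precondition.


Working backward. After the program, the postcondition e - 5 > 1 → (1/3)*x + (3*d - 8) ≠ acc - 3*d - 9 must hold; in canonical form it is e > 6 → 6*d + (1/3)*x ≠ acc - 1.
Before skip: e > 6 → 6*d + (1/3)*x ≠ acc - 1
Before acc := e + 2*d - 3: e > 6 → 4*d + (1/3)*x ≠ e - 4
Answer: WP = e > 6 → 4*d + (1/3)*x ≠ e - 4


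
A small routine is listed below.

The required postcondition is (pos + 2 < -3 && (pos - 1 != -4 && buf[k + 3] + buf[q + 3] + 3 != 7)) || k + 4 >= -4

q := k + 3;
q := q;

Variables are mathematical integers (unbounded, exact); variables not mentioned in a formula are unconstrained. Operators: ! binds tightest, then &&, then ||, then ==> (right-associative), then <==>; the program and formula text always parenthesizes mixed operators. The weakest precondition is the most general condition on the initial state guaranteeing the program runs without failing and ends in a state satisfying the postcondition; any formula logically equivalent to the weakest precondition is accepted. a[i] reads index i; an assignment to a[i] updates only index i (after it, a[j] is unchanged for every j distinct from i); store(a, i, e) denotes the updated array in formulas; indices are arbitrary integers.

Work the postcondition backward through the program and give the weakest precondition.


Working backward. After the program, the postcondition (pos + 2 < -3 && (pos - 1 != -4 && buf[k + 3] + buf[q + 3] + 3 != 7)) || k + 4 >= -4 must hold; in canonical form it is (pos < -5 && pos != -3 && buf[k + 3] + buf[q + 3] != 4) || k >= -8.
Before q := q: (pos < -5 && pos != -3 && buf[k + 3] + buf[q + 3] != 4) || k >= -8
Before q := k + 3: (pos < -5 && pos != -3 && buf[k + 3] + buf[k + 6] != 4) || k >= -8
Answer: WP = (pos < -5 && pos != -3 && buf[k + 3] + buf[k + 6] != 4) || k >= -8


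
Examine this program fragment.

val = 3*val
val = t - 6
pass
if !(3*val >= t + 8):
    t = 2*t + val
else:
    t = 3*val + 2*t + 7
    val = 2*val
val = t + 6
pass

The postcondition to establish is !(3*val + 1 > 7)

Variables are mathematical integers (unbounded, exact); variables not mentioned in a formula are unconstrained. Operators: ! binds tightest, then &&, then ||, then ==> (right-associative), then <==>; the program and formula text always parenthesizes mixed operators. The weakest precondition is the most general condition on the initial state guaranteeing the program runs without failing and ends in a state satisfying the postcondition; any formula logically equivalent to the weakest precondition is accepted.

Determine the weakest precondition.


Working backward. After the program, the postcondition !(3*val + 1 > 7) must hold; in canonical form it is !(3*val > 6).
Before skip: !(3*val > 6)
Before val := t + 6: !(3*t > -12)
Then branch requires !(6*t + 3*val > -12); else branch requires !(6*t + 9*val > -33).
Before the if: ((!(3*val >= t + 8)) ==> (!(6*t + 3*val > -12))) && (3*val >= t + 8 ==> (!(6*t + 9*val > -33)))
Before skip: ((!(3*val >= t + 8)) ==> (!(6*t + 3*val > -12))) && (3*val >= t + 8 ==> (!(6*t + 9*val > -33)))
Before val := t - 6: ((!(2*t >= 26)) ==> (!(9*t > 6))) && (2*t >= 26 ==> (!(15*t > 21)))
Before val := 3*val: ((!(2*t >= 26)) ==> (!(9*t > 6))) && (2*t >= 26 ==> (!(15*t > 21)))
Answer: WP = ((!(2*t >= 26)) ==> (!(9*t > 6))) && (2*t >= 26 ==> (!(15*t > 21)))


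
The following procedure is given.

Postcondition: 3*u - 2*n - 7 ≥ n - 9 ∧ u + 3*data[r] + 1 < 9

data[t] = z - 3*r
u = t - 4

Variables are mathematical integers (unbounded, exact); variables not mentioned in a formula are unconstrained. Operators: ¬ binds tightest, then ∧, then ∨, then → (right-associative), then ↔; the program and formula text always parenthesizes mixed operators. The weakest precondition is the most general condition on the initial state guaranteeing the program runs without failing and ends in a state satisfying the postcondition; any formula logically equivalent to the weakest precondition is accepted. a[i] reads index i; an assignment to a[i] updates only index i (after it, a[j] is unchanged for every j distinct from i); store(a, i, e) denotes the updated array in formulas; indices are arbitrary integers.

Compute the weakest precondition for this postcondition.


Working backward. After the program, the postcondition 3*u - 2*n - 7 ≥ n - 9 ∧ u + 3*data[r] + 1 < 9 must hold; in canonical form it is 3*u ≥ 3*n - 2 ∧ 3*data[r] + u < 8.
Before u := t - 4: 3*t ≥ 3*n + 10 ∧ 3*data[r] + t < 12
Before data[t] := z - 3*r: 3*t ≥ 3*n + 10 ∧ 3*store(data, t, -3*r + z)[r] + t < 12
Answer: WP = 3*t ≥ 3*n + 10 ∧ 3*store(data, t, -3*r + z)[r] + t < 12


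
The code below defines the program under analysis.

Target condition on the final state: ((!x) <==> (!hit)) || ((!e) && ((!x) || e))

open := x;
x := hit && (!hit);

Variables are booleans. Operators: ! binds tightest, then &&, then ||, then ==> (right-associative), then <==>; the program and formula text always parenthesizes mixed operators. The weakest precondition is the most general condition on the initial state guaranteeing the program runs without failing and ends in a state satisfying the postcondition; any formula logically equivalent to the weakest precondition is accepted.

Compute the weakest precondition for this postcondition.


Working backward. After the program, ((!x) <==> (!hit)) || ((!e) && ((!x) || e)) must hold.
Before x := hit && (!hit): (!hit) || (!e)
Before open := x: (!hit) || (!e)
Answer: WP = (!hit) || (!e)


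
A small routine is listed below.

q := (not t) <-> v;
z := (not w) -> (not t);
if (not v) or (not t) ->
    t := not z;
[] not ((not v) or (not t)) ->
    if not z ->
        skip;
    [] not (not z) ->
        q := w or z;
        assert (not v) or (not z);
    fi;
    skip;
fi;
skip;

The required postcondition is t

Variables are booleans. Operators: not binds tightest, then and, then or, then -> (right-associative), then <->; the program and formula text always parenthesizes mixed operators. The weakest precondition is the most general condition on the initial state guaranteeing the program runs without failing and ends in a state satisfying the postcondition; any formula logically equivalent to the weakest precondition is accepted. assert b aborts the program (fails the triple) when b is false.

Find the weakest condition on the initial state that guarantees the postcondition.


Working backward. After the program, t must hold.
Before skip: t
Then branch requires not z; else branch requires ((not z) -> t) and (z -> (((not v) or (not z)) and t)).
Before the if: (((not v) or (not t)) -> (not z)) and ((not ((not v) or (not t))) -> (((not z) -> t) and (z -> (((not v) or (not z)) and t))))
Before z := (not w) -> (not t): (((not v) or (not t)) -> (not ((not w) -> (not t)))) and ((not ((not v) or (not t))) -> (((not ((not w) -> (not t))) -> t) and (((not w) -> (not t)) -> (((not v) or (not ((not w) -> (not t)))) and t))))
Before q := (not t) <-> v: (((not v) or (not t)) -> (not ((not w) -> (not t)))) and ((not ((not v) or (not t))) -> (((not ((not w) -> (not t))) -> t) and (((not w) -> (not t)) -> (((not v) or (not ((not w) -> (not t)))) and t))))
Answer: WP = (((not v) or (not t)) -> (not ((not w) -> (not t)))) and ((not ((not v) or (not t))) -> (((not ((not w) -> (not t))) -> t) and (((not w) -> (not t)) -> (((not v) or (not ((not w) -> (not t)))) and t))))


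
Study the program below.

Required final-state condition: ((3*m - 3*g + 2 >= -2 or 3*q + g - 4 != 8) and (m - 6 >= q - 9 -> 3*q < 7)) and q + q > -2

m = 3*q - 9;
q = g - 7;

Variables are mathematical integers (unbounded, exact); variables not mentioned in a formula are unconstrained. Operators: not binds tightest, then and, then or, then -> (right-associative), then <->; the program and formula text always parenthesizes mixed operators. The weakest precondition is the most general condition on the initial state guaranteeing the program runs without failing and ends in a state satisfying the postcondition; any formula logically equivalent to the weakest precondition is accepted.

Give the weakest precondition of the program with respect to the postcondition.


Working backward. After the program, the postcondition ((3*m - 3*g + 2 >= -2 or 3*q + g - 4 != 8) and (m - 6 >= q - 9 -> 3*q < 7)) and q + q > -2 must hold; in canonical form it is (3*m >= 3*g - 4 or g + 3*q != 12) and (m >= q - 3 -> 3*q < 7) and 2*q > -2.
Before q := g - 7: (3*m >= 3*g - 4 or 4*g != 33) and (m >= g - 10 -> 3*g < 28) and 2*g > 12
Before m := 3*q - 9: (9*q >= 3*g + 23 or 4*g != 33) and (3*q >= g - 1 -> 3*g < 28) and 2*g > 12
Answer: WP = (9*q >= 3*g + 23 or 4*g != 33) and (3*q >= g - 1 -> 3*g < 28) and 2*g > 12


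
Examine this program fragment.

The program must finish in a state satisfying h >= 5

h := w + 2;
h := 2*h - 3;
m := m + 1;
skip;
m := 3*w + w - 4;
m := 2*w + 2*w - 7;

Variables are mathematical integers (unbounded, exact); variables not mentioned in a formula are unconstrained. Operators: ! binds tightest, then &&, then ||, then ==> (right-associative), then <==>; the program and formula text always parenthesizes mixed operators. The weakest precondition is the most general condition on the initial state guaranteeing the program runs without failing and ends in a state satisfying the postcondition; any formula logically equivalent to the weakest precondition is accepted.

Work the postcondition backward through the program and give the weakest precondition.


Working backward. After the program, h >= 5 must hold.
Before m := 2*w + 2*w - 7: h >= 5
Before m := 3*w + w - 4: h >= 5
Before skip: h >= 5
Before m := m + 1: h >= 5
Before h := 2*h - 3: 2*h >= 8
Before h := w + 2: 2*w >= 4
Answer: WP = 2*w >= 4


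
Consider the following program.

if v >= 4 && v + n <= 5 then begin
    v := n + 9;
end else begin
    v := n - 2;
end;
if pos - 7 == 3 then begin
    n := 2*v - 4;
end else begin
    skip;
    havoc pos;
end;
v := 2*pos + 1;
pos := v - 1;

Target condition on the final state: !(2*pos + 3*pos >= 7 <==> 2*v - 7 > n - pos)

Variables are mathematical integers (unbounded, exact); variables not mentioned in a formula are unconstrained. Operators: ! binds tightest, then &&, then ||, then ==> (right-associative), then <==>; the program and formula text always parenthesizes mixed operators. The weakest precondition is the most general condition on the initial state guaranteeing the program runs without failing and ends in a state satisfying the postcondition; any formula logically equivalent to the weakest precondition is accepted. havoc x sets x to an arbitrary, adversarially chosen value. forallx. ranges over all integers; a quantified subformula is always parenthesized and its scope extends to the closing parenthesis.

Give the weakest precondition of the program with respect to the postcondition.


Working backward. After the program, the postcondition !(2*pos + 3*pos >= 7 <==> 2*v - 7 > n - pos) must hold; in canonical form it is !(5*pos >= 7 <==> pos + 2*v > n + 7).
Before pos := v - 1: !(5*v >= 12 <==> 3*v > n + 8)
Before v := 2*pos + 1: !(10*pos >= 7 <==> 6*pos > n + 5)
Then branch requires !(10*pos >= 7 <==> 6*pos > 2*v + 1); else branch requires forall pos_1. (!(10*pos_1 >= 7 <==> 6*pos_1 > n + 5)).
Before the if: (pos == 10 ==> (!(10*pos >= 7 <==> 6*pos > 2*v + 1))) && ((!(pos == 10)) ==> (forall pos_1. (!(10*pos_1 >= 7 <==> 6*pos_1 > n + 5))))
Then branch requires (pos == 10 ==> (!(10*pos >= 7 <==> 6*pos > 2*n + 19))) && ((!(pos == 10)) ==> (forall pos_1. (!(10*pos_1 >= 7 <==> 6*pos_1 > n + 5)))); else branch requires (pos == 10 ==> (!(10*pos >= 7 <==> 6*pos > 2*n - 3))) && ((!(pos == 10)) ==> (forall pos_1. (!(10*pos_1 >= 7 <==> 6*pos_1 > n + 5)))).
Before the if: ((v >= 4 && n + v <= 5) ==> ((pos == 10 ==> (!(10*pos >= 7 <==> 6*pos > 2*n + 19))) && ((!(pos == 10)) ==> (forall pos_1. (!(10*pos_1 >= 7 <==> 6*pos_1 > n + 5)))))) && ((!(v >= 4 && n + v <= 5)) ==> ((pos == 10 ==> (!(10*pos >= 7 <==> 6*pos > 2*n - 3))) && ((!(pos == 10)) ==> (forall pos_1. (!(10*pos_1 >= 7 <==> 6*pos_1 > n + 5))))))
Answer: WP = ((v >= 4 && n + v <= 5) ==> ((pos == 10 ==> (!(10*pos >= 7 <==> 6*pos > 2*n + 19))) && ((!(pos == 10)) ==> (forall pos_1. (!(10*pos_1 >= 7 <==> 6*pos_1 > n + 5)))))) && ((!(v >= 4 && n + v <= 5)) ==> ((pos == 10 ==> (!(10*pos >= 7 <==> 6*pos > 2*n - 3))) && ((!(pos == 10)) ==> (forall pos_1. (!(10*pos_1 >= 7 <==> 6*pos_1 > n + 5))))))


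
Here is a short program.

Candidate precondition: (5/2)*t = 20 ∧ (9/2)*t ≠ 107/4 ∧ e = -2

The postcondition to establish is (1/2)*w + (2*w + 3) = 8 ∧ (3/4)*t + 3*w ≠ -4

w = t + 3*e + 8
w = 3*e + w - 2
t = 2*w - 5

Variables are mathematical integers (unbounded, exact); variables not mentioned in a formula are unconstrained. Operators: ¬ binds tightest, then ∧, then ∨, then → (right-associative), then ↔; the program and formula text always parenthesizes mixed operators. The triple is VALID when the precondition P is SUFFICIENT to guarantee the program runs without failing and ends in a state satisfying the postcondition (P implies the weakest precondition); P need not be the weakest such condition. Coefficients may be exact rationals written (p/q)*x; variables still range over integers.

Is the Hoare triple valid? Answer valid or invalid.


Working backward. After the program, the postcondition (1/2)*w + (2*w + 3) = 8 ∧ (3/4)*t + 3*w ≠ -4 must hold; in canonical form it is (5/2)*w = 5 ∧ (3/4)*t + 3*w ≠ -4.
Before t := 2*w - 5: (5/2)*w = 5 ∧ (9/2)*w ≠ -1/4
Before w := 3*e + w - 2: (15/2)*e + (5/2)*w = 10 ∧ (27/2)*e + (9/2)*w ≠ 35/4
Before w := t + 3*e + 8: 15*e + (5/2)*t = -10 ∧ 27*e + (9/2)*t ≠ -109/4
The weakest precondition is 15*e + (5/2)*t = -10 ∧ 27*e + (9/2)*t ≠ -109/4.
Check whether (5/2)*t = 20 ∧ (9/2)*t ≠ 107/4 ∧ e = -2 implies it.
Every state satisfying the precondition satisfies the weakest precondition: the implication holds.
Answer: valid


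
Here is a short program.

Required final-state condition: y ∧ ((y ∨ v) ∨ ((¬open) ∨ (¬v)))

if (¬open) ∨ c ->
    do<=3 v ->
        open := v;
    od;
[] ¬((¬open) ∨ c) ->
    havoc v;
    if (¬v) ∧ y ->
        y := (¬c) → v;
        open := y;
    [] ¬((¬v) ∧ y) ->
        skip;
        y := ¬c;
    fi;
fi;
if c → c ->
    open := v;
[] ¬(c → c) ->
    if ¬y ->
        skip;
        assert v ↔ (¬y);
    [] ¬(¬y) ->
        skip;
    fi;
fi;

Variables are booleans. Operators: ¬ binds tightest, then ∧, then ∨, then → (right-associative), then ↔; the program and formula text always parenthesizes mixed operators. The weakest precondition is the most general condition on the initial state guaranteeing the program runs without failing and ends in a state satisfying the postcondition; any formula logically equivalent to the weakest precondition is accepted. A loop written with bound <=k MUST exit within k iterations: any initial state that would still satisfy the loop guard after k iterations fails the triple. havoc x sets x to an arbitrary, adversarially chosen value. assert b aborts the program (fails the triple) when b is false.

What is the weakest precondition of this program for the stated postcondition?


Working backward. After the program, the postcondition y ∧ ((y ∨ v) ∨ ((¬open) ∨ (¬v))) must hold; in canonical form it is y.
Then branch requires y; else branch requires (¬y) → ((v ↔ (¬y)) ∧ y).
Before the if: y
Then branch requires (v → ((v → ((v → ((¬v) ∧ y)) ∧ ((¬v) → y))) ∧ ((¬v) → y))) ∧ ((¬v) → y); else branch requires (¬c) ∧ (y → c) ∧ ((¬y) → (¬c)).
Before the if: (((¬open) ∨ c) → ((v → ((v → ((v → ((¬v) ∧ y)) ∧ ((¬v) → y))) ∧ ((¬v) → y))) ∧ ((¬v) → y))) ∧ ((¬((¬open) ∨ c)) → ((¬c) ∧ (y → c) ∧ ((¬y) → (¬c))))
Answer: WP = (((¬open) ∨ c) → ((v → ((v → ((v → ((¬v) ∧ y)) ∧ ((¬v) → y))) ∧ ((¬v) → y))) ∧ ((¬v) → y))) ∧ ((¬((¬open) ∨ c)) → ((¬c) ∧ (y → c) ∧ ((¬y) → (¬c))))


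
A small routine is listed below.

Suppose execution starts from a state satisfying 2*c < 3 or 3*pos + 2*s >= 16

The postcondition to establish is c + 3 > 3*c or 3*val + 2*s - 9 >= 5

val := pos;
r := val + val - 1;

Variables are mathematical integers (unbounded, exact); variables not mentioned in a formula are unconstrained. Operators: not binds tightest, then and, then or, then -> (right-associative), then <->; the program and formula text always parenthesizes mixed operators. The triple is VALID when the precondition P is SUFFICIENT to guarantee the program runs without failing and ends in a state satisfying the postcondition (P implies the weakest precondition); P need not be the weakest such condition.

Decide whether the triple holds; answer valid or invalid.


Working backward. After the program, the postcondition c + 3 > 3*c or 3*val + 2*s - 9 >= 5 must hold; in canonical form it is 2*c < 3 or 2*s + 3*val >= 14.
Before r := val + val - 1: 2*c < 3 or 2*s + 3*val >= 14
Before val := pos: 2*c < 3 or 3*pos + 2*s >= 14
The weakest precondition is 2*c < 3 or 3*pos + 2*s >= 14.
Check whether 2*c < 3 or 3*pos + 2*s >= 16 implies it.
Every state satisfying the precondition satisfies the weakest precondition: the implication holds.
Answer: valid


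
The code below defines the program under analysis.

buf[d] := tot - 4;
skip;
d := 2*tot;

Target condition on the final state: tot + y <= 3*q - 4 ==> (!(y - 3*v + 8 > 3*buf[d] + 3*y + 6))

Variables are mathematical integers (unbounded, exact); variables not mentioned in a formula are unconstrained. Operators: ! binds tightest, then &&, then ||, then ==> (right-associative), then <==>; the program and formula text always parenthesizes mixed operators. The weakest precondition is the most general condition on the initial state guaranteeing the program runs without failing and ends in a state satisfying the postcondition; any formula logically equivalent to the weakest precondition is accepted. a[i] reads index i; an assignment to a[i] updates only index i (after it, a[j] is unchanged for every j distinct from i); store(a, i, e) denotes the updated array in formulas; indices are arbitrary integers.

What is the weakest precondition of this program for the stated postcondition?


Working backward. After the program, the postcondition tot + y <= 3*q - 4 ==> (!(y - 3*v + 8 > 3*buf[d] + 3*y + 6)) must hold; in canonical form it is tot + y <= 3*q - 4 ==> (!(3*buf[d] + 3*v + 2*y < 2)).
Before d := 2*tot: tot + y <= 3*q - 4 ==> (!(3*buf[2*tot] + 3*v + 2*y < 2))
Before skip: tot + y <= 3*q - 4 ==> (!(3*buf[2*tot] + 3*v + 2*y < 2))
Before buf[d] := tot - 4: tot + y <= 3*q - 4 ==> (!(3*store(buf, d, tot - 4)[2*tot] + 3*v + 2*y < 2))
Answer: WP = tot + y <= 3*q - 4 ==> (!(3*store(buf, d, tot - 4)[2*tot] + 3*v + 2*y < 2))


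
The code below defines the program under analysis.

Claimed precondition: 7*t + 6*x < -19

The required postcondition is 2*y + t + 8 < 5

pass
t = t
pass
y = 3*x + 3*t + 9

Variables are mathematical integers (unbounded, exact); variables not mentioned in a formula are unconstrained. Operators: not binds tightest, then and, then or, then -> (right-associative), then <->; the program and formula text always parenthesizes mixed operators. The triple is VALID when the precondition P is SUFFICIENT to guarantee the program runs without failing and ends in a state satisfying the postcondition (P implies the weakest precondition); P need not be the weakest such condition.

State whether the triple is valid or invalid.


Working backward. After the program, the postcondition 2*y + t + 8 < 5 must hold; in canonical form it is t + 2*y < -3.
Before y := 3*x + 3*t + 9: 7*t + 6*x < -21
Before skip: 7*t + 6*x < -21
Before t := t: 7*t + 6*x < -21
Before skip: 7*t + 6*x < -21
The weakest precondition is 7*t + 6*x < -21.
Check whether 7*t + 6*x < -19 implies it.
Countermodel: at the initial state t = -8, x = 6, the precondition holds but the weakest precondition fails.
Answer: invalid


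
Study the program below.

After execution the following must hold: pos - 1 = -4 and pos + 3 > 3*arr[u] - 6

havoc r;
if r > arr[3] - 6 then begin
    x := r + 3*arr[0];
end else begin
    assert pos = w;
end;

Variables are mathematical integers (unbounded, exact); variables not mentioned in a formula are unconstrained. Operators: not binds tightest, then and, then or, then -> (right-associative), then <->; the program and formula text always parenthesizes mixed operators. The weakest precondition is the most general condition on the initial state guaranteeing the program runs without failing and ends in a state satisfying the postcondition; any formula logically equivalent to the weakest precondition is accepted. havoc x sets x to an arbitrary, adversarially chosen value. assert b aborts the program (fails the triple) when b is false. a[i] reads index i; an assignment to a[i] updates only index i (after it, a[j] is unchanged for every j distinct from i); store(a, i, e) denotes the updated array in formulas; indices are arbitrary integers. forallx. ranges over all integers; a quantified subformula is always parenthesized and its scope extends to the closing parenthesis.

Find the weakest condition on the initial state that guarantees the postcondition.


Working backward. After the program, the postcondition pos - 1 = -4 and pos + 3 > 3*arr[u] - 6 must hold; in canonical form it is pos = -3 and pos > 3*arr[u] - 9.
Then branch requires pos = -3 and pos > 3*arr[u] - 9; else branch requires pos = w and pos = -3 and pos > 3*arr[u] - 9.
Before the if: (r > arr[3] - 6 -> (pos = -3 and pos > 3*arr[u] - 9)) and ((not (r > arr[3] - 6)) -> (pos = w and pos = -3 and pos > 3*arr[u] - 9))
Before havoc r: forall r_1. ((r_1 > arr[3] - 6 -> (pos = -3 and pos > 3*arr[u] - 9)) and ((not (r_1 > arr[3] - 6)) -> (pos = w and pos = -3 and pos > 3*arr[u] - 9)))
Answer: WP = forall r_1. ((r_1 > arr[3] - 6 -> (pos = -3 and pos > 3*arr[u] - 9)) and ((not (r_1 > arr[3] - 6)) -> (pos = w and pos = -3 and pos > 3*arr[u] - 9)))


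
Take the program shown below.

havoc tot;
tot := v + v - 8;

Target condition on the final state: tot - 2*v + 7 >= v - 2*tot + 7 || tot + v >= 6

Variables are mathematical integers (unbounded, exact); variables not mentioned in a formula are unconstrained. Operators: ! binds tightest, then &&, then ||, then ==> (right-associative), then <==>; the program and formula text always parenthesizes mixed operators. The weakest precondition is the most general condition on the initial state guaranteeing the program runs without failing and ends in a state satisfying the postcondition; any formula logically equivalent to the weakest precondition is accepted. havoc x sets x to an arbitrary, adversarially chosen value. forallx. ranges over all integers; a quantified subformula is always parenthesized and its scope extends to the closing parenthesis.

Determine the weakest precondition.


Working backward. After the program, the postcondition tot - 2*v + 7 >= v - 2*tot + 7 || tot + v >= 6 must hold; in canonical form it is 3*tot >= 3*v || tot + v >= 6.
Before tot := v + v - 8: 3*v >= 24 || 3*v >= 14
Before havoc tot: 3*v >= 24 || 3*v >= 14
Answer: WP = 3*v >= 24 || 3*v >= 14


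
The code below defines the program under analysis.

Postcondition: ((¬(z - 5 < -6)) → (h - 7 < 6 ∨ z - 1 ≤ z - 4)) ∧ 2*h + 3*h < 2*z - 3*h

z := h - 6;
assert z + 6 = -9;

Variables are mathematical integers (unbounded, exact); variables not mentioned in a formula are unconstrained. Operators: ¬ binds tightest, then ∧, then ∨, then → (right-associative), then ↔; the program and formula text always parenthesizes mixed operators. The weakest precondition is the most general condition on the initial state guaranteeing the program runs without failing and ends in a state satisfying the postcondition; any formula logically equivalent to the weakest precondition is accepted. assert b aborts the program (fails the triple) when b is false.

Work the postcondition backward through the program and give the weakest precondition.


Working backward. After the program, the postcondition ((¬(z - 5 < -6)) → (h - 7 < 6 ∨ z - 1 ≤ z - 4)) ∧ 2*h + 3*h < 2*z - 3*h must hold; in canonical form it is ((¬(z < -1)) → h < 13) ∧ 8*h < 2*z.
Before assert z + 6 = -9: z = -15 ∧ ((¬(z < -1)) → h < 13) ∧ 8*h < 2*z
Before z := h - 6: h = -9 ∧ ((¬(h < 5)) → h < 13) ∧ 6*h < -12
Answer: WP = h = -9 ∧ ((¬(h < 5)) → h < 13) ∧ 6*h < -12


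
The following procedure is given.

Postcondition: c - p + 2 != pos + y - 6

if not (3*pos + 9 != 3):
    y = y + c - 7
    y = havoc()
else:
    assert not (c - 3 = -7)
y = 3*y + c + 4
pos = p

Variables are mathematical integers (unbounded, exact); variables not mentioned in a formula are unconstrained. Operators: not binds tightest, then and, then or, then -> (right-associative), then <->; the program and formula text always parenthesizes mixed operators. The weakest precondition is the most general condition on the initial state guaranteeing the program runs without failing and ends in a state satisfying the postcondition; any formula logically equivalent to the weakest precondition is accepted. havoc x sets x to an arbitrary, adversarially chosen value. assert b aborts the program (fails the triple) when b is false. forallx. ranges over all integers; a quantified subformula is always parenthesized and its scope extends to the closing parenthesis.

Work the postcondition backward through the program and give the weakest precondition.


Working backward. After the program, the postcondition c - p + 2 != pos + y - 6 must hold; in canonical form it is c != p + pos + y - 8.
Before pos := p: c != 2*p + y - 8
Before y := 3*y + c + 4: 2*p + 3*y != 4
Then branch requires forall y_1. 2*p + 3*y_1 != 4; else branch requires (not (c = -4)) and 2*p + 3*y != 4.
Before the if: ((not (3*pos != -6)) -> (forall y_1. 2*p + 3*y_1 != 4)) and (3*pos != -6 -> ((not (c = -4)) and 2*p + 3*y != 4))
Answer: WP = ((not (3*pos != -6)) -> (forall y_1. 2*p + 3*y_1 != 4)) and (3*pos != -6 -> ((not (c = -4)) and 2*p + 3*y != 4))
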